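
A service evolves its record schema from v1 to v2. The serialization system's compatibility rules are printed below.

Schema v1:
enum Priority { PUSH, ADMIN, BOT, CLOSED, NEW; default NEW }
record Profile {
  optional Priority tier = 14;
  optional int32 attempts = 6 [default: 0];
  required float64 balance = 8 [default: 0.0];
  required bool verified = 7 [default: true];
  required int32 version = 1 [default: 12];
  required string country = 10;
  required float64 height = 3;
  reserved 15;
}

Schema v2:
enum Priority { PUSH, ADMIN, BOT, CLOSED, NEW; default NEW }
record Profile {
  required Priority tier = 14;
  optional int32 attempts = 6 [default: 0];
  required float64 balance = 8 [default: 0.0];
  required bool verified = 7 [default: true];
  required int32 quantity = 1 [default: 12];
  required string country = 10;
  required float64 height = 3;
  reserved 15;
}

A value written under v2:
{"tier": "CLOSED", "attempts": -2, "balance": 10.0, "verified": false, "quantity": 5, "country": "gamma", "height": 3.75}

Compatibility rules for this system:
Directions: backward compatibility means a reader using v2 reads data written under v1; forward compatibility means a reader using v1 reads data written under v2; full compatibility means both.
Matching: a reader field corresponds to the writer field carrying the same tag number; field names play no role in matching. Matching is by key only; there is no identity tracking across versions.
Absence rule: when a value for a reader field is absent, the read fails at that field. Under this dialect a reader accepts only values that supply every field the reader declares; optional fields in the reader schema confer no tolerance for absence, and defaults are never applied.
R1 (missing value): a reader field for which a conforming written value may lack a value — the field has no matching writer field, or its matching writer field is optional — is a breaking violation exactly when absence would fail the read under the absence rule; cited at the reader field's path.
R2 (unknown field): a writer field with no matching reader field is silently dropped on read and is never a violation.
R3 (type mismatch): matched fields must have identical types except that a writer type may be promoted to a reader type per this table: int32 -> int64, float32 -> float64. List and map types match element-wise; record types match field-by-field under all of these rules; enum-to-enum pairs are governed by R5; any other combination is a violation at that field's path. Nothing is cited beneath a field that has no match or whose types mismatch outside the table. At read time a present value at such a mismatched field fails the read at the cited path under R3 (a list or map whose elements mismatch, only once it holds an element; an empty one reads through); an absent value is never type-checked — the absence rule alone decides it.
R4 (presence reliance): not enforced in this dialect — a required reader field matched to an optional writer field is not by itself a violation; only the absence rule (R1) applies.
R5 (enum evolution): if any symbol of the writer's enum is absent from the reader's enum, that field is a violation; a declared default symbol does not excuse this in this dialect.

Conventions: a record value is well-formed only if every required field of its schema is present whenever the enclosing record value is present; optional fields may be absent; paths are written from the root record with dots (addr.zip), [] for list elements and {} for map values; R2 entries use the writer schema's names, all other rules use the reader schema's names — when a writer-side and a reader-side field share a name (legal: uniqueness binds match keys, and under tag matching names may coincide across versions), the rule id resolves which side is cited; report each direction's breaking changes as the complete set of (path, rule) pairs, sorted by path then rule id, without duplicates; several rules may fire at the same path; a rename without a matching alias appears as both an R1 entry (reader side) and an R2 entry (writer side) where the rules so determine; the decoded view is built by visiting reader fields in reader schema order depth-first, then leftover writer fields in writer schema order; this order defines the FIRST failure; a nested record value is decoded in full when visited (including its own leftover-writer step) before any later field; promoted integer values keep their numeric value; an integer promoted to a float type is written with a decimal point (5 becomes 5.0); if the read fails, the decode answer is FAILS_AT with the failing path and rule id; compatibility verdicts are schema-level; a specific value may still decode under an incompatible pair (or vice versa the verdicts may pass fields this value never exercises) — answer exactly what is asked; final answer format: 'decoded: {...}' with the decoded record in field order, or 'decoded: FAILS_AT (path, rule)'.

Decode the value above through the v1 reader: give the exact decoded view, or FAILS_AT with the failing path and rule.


decoded: {"tier": "CLOSED", "attempts": -2, "balance": 10.0, "verified": false, "version": 5, "country": "gamma", "height": 3.75}

in Profile below, arrows point writer -> reader
decode (reader v1):
  tier := "CLOSED"
  attempts := -2
  balance := 10.0
  verified := false
  version := 5 (from writer quantity)
  country := "gamma"
  height := 3.75
  => decoded: {"tier": "CLOSED", "attempts": -2, "balance": 10.0, "verified": false, "version": 5, "country": "gamma", "height": 3.75}
diffs on Profile not affecting the asked answer:
  renamed field version to quantity in record Profile -> triggers nothing under the printed rules; the Profile answer is the same either way
  field tier in record Profile: optional changed to required -> schema-level compatibility only; this Profile value's decode is unchanged


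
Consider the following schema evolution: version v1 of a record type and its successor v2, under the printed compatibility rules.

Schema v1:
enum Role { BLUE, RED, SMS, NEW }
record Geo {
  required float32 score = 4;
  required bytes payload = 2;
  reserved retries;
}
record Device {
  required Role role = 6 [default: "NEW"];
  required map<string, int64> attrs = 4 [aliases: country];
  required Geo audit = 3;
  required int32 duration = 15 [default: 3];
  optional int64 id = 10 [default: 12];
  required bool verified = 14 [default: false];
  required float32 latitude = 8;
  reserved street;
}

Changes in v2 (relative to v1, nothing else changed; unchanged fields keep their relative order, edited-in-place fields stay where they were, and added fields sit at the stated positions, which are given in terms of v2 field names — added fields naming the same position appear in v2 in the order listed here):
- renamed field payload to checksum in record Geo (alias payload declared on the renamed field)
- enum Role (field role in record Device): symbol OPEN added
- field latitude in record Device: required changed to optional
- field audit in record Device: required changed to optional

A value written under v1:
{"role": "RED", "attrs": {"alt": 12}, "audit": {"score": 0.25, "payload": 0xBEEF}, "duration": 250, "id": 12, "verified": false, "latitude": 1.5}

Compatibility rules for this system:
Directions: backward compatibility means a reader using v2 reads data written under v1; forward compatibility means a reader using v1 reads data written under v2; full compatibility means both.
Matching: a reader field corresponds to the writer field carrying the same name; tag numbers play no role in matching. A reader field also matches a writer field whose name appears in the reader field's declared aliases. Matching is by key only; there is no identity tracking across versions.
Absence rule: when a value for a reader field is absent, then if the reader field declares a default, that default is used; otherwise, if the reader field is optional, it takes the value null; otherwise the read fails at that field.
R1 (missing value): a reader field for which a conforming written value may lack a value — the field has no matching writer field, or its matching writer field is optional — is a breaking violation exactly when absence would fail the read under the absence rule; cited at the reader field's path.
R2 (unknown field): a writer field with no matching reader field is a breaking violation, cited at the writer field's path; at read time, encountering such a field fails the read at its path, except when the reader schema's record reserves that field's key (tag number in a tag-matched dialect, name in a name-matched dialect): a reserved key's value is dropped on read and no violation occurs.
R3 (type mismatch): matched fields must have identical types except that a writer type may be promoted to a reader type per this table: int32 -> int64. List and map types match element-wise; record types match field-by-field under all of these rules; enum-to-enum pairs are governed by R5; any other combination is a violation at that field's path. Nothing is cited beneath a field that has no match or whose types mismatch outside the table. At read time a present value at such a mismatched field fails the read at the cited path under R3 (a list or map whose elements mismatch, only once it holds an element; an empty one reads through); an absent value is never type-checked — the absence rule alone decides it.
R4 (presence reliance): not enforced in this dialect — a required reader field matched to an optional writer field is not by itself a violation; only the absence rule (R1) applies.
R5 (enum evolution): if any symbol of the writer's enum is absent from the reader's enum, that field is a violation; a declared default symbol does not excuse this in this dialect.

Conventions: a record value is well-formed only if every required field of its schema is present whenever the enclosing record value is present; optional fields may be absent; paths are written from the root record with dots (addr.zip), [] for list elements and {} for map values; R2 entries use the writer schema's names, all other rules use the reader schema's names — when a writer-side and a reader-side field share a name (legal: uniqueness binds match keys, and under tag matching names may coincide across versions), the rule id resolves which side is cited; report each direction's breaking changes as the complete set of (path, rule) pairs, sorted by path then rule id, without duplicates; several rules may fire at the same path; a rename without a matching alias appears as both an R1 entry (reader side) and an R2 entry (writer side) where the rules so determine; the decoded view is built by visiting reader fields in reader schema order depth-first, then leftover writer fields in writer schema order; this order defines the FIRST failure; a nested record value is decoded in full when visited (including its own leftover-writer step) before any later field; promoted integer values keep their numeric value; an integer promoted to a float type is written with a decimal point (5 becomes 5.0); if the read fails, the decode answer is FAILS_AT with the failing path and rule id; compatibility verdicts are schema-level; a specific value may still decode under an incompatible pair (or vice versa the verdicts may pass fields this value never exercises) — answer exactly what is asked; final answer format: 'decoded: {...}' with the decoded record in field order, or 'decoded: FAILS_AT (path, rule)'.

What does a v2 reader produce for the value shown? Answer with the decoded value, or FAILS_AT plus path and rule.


each type pair in Device: writer, then reader
decode (reader v2):
  role := "RED"
  attrs := {"alt": 12}
  audit.score := 0.25
  audit.checksum := 0xBEEF (from writer payload)
  duration := 250
  id := 12
  verified := false
  latitude := 1.5
  => decoded: {"role": "RED", "attrs": {"alt": 12}, "audit": {"score": 0.25, "checksum": 0xBEEF}, "duration": 250, "id": 12, "verified": false, "latitude": 1.5}
the other Device changes do not affect what is asked:
  enum Role (field role in record Device): symbol OPEN added -> affects the rule determinations only; this particular Device value decodes identically
  field latitude in record Device: required changed to optional -> affects the rule determinations only; this particular Device value decodes identically
  field audit in record Device: required changed to optional -> affects the rule determinations only; this particular Device value decodes identically

decoded: {"role": "RED", "attrs": {"alt": 12}, "audit": {"score": 0.25, "checksum": 0xBEEF}, "duration": 250, "id": 12, "verified": false, "latitude": 1.5}


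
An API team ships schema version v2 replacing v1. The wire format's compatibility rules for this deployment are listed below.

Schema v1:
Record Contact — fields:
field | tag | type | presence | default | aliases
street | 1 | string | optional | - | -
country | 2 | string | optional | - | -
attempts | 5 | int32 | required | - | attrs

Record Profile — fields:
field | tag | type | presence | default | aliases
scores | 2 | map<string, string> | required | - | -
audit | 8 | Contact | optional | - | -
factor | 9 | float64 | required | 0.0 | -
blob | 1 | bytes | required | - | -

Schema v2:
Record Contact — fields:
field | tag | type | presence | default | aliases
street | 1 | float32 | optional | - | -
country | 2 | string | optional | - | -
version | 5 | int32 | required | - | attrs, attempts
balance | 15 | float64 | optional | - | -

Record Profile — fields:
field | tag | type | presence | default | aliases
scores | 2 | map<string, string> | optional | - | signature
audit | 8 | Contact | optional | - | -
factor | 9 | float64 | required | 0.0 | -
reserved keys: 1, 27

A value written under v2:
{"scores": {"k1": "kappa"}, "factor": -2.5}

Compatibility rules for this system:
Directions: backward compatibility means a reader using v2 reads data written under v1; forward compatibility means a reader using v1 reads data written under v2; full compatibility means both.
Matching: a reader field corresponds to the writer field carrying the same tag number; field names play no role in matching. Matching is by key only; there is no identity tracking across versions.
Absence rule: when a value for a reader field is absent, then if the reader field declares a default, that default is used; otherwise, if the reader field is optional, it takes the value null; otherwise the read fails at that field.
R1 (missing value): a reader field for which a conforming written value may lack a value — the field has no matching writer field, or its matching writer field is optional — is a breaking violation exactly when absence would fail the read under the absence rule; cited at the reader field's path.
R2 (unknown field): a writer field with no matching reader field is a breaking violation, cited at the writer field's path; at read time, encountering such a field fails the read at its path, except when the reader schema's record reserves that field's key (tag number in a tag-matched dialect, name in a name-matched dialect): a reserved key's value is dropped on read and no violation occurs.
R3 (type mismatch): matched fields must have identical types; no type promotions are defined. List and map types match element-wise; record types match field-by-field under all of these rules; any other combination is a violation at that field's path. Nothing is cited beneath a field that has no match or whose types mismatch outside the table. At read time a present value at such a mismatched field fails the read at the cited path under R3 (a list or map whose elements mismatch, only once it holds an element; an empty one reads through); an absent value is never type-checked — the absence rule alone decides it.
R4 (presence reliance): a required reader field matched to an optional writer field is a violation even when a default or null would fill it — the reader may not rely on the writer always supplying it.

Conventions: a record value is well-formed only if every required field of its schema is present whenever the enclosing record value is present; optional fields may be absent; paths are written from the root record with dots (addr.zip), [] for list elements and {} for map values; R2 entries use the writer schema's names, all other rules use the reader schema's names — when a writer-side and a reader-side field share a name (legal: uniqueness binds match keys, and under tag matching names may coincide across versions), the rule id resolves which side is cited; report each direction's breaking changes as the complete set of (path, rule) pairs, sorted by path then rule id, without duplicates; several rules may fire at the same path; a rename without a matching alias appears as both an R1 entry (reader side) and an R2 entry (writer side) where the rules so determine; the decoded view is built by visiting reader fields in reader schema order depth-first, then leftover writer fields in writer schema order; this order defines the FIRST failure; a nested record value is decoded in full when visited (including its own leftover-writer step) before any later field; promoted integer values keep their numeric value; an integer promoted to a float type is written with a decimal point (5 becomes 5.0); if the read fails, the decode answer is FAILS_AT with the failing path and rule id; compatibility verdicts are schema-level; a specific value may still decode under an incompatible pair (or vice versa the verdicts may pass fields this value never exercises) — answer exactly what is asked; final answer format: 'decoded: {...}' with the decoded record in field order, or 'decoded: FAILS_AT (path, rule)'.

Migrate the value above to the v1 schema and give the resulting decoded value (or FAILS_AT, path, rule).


the writer's type comes first in each Profile pair
decode walk for Profile under reader schema v1:
  scores := {"k1": "kappa"}
  audit := null (absent, optional -> null)
  factor := -2.5
  read fails at blob under R1 (no fill)
  => FAILS_AT (blob, R1)
the rest of the Profile diff is inert for this question:
  field scores in record Profile: required changed to optional -> changes Profile's schema-level verdicts only — the decode of this value is the same
  field street in record Contact: type string changed to float32 -> changes Profile's schema-level verdicts only — the decode of this value is the same
  added field balance to record Contact: optional float64, tag 15 (in v2 it sits last) -> changes Profile's schema-level verdicts only — the decode of this value is the same
  renamed field attempts to version in record Contact (alias attempts declared on the renamed field) -> inert under this dialect — no rule fires on Profile and the result does not move

decoded: FAILS_AT (blob, R1)


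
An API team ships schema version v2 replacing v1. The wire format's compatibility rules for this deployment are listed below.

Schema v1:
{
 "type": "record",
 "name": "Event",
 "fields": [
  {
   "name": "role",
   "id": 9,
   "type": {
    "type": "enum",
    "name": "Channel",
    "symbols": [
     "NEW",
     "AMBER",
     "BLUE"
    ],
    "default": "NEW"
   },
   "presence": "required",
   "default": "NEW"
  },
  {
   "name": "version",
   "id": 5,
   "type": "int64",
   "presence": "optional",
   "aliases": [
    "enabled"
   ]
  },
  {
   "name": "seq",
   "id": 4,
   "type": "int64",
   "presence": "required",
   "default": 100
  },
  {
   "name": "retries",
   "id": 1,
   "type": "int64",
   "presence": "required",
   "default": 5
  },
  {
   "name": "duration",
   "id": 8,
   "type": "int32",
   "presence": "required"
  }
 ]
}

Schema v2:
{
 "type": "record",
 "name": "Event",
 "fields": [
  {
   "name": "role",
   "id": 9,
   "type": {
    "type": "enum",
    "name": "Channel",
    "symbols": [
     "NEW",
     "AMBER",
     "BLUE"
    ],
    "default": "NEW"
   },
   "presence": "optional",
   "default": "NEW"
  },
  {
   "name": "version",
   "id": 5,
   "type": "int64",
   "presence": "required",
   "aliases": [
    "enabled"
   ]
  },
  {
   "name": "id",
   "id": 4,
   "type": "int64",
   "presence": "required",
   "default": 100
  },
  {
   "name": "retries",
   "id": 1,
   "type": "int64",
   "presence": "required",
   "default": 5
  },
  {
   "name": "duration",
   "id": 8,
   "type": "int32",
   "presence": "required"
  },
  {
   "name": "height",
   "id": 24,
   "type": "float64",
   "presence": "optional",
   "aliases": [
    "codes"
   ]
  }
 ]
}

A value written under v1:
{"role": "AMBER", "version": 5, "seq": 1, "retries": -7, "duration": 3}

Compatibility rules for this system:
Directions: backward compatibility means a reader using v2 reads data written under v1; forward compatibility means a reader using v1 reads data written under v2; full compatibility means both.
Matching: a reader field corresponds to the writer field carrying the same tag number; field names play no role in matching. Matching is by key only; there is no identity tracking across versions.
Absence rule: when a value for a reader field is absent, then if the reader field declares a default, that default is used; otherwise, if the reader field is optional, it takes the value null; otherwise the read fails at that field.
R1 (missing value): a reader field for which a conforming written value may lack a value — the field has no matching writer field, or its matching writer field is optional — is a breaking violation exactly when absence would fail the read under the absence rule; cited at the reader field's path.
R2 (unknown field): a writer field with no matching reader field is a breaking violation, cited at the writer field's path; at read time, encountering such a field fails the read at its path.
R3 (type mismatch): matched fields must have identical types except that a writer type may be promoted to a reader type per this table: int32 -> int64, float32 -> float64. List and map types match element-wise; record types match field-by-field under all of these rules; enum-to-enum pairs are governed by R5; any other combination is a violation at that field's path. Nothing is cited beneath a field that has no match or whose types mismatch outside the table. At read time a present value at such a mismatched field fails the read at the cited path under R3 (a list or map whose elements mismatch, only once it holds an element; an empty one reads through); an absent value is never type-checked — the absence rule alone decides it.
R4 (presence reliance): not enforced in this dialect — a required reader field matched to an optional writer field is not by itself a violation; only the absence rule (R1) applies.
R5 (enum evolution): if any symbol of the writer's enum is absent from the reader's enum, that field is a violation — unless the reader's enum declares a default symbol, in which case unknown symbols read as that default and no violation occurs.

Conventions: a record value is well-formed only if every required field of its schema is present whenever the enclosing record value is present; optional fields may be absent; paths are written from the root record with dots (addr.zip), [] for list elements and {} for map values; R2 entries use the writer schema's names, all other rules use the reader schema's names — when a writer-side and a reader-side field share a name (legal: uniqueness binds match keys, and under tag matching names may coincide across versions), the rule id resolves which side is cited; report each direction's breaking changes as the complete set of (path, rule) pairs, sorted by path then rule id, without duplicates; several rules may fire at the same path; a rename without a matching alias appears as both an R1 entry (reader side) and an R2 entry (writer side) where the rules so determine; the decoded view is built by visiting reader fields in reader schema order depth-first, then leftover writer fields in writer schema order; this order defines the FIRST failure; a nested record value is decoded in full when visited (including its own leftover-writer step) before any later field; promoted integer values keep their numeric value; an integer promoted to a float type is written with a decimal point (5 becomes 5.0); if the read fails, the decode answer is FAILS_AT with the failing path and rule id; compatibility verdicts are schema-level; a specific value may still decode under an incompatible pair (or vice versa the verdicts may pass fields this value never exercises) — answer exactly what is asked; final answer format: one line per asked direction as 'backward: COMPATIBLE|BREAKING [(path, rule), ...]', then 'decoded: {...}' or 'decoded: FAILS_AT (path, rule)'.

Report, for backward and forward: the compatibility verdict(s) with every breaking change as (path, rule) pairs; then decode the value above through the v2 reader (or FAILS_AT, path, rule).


backward: BREAKING [(version, R1)]; forward: BREAKING [(height, R2)]; decoded: {"role": "AMBER", "version": 5, "id": 1, "retries": -7, "duration": 3, "height": null}

in Event below, arrows point writer -> reader
checking backward for Event: reader v2 against writer v1:
  Channel -> Channel, writer required: role aligns to role
  int64 -> int64, writer optional: version aligns to version
  int64 -> int64, writer required: id aligns to seq
  int64 -> int64, writer required: retries aligns to retries
  int32 -> int32, writer required: duration aligns to duration
  height: no writer-side match
  violation R1 at version
  => backward verdict for Event: BREAKING, 1 violation(s)
checking forward for Event: reader v1 against writer v2:
  Channel -> Channel, writer optional: role aligns to role
  int64 -> int64, writer required: version aligns to version
  int64 -> int64, writer required: seq aligns to id
  int64 -> int64, writer required: retries aligns to retries
  int32 -> int32, writer required: duration aligns to duration
  writer height: unknown to reader
  violation R2 at height
  => forward verdict for Event: BREAKING, 1 violation(s)
decode (reader v2):
  role := "AMBER"
  version := 5
  id := 1 (from writer seq)
  retries := -7
  duration := 3
  height := null (absent, optional -> null)
  => decoded: {"role": "AMBER", "version": 5, "id": 1, "retries": -7, "duration": 3, "height": null}


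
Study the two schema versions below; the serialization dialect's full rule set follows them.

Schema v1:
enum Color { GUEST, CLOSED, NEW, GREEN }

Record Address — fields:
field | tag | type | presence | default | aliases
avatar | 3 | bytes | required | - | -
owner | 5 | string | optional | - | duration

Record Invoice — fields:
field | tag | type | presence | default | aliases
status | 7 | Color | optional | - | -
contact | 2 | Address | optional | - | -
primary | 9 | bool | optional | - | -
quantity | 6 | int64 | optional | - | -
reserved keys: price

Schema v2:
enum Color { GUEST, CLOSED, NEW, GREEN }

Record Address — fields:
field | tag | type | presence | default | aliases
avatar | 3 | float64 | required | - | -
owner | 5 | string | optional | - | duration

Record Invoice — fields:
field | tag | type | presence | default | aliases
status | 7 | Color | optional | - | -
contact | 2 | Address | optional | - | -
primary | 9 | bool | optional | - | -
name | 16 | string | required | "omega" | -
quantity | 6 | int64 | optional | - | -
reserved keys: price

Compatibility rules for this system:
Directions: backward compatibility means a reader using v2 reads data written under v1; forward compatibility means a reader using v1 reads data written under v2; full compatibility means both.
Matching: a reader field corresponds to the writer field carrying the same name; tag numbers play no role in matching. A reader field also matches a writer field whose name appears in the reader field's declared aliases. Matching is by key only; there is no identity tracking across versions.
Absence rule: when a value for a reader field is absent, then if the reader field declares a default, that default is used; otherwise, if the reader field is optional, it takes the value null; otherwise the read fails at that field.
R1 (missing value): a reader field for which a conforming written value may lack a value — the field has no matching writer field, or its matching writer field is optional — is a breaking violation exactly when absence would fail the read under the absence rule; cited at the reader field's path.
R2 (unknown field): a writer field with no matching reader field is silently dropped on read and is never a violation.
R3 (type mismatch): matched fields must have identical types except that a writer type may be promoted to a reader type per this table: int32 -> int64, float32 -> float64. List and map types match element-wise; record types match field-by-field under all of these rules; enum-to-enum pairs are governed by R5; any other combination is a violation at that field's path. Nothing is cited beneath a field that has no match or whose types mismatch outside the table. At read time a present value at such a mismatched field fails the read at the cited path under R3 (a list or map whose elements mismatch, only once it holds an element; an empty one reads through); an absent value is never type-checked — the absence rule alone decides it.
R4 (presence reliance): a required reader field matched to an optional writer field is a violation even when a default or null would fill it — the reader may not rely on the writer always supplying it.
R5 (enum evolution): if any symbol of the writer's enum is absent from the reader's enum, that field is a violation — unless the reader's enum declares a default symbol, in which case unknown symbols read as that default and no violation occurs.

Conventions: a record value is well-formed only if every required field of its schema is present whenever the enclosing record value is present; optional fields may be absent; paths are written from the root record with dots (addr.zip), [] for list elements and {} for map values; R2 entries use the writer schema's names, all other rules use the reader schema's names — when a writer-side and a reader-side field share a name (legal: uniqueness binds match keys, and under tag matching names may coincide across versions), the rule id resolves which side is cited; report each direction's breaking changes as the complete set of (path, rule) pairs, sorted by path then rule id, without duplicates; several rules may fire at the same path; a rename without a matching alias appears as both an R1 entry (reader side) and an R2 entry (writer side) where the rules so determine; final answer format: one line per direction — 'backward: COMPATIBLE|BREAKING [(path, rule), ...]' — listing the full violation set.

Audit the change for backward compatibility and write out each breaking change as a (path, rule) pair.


backward: BREAKING [(contact.avatar, R3)]

the writer's type comes first in each Invoice pair
backward on Invoice — v2 reading data written by v1:
  status: paired with writer status (Color -> Color; writer optional)
  contact: paired with writer contact (Address -> Address; writer optional)
  primary: paired with writer primary (bool -> bool; writer optional)
  name: no writer match
  quantity: paired with writer quantity (int64 -> int64; writer optional)
  contact.avatar: paired with writer contact.avatar (bytes -> float64; writer required)
  contact.owner: paired with writer contact.owner (string -> string; writer optional)
  violation R3 at contact.avatar
  => backward: BREAKING (1)
diffs on Invoice not affecting the asked answer:
  added field name to record Invoice: required string, tag 16, default "omega" (in v2 it sits immediately before quantity) -> inert for the asked Invoice verdict: nothing fires


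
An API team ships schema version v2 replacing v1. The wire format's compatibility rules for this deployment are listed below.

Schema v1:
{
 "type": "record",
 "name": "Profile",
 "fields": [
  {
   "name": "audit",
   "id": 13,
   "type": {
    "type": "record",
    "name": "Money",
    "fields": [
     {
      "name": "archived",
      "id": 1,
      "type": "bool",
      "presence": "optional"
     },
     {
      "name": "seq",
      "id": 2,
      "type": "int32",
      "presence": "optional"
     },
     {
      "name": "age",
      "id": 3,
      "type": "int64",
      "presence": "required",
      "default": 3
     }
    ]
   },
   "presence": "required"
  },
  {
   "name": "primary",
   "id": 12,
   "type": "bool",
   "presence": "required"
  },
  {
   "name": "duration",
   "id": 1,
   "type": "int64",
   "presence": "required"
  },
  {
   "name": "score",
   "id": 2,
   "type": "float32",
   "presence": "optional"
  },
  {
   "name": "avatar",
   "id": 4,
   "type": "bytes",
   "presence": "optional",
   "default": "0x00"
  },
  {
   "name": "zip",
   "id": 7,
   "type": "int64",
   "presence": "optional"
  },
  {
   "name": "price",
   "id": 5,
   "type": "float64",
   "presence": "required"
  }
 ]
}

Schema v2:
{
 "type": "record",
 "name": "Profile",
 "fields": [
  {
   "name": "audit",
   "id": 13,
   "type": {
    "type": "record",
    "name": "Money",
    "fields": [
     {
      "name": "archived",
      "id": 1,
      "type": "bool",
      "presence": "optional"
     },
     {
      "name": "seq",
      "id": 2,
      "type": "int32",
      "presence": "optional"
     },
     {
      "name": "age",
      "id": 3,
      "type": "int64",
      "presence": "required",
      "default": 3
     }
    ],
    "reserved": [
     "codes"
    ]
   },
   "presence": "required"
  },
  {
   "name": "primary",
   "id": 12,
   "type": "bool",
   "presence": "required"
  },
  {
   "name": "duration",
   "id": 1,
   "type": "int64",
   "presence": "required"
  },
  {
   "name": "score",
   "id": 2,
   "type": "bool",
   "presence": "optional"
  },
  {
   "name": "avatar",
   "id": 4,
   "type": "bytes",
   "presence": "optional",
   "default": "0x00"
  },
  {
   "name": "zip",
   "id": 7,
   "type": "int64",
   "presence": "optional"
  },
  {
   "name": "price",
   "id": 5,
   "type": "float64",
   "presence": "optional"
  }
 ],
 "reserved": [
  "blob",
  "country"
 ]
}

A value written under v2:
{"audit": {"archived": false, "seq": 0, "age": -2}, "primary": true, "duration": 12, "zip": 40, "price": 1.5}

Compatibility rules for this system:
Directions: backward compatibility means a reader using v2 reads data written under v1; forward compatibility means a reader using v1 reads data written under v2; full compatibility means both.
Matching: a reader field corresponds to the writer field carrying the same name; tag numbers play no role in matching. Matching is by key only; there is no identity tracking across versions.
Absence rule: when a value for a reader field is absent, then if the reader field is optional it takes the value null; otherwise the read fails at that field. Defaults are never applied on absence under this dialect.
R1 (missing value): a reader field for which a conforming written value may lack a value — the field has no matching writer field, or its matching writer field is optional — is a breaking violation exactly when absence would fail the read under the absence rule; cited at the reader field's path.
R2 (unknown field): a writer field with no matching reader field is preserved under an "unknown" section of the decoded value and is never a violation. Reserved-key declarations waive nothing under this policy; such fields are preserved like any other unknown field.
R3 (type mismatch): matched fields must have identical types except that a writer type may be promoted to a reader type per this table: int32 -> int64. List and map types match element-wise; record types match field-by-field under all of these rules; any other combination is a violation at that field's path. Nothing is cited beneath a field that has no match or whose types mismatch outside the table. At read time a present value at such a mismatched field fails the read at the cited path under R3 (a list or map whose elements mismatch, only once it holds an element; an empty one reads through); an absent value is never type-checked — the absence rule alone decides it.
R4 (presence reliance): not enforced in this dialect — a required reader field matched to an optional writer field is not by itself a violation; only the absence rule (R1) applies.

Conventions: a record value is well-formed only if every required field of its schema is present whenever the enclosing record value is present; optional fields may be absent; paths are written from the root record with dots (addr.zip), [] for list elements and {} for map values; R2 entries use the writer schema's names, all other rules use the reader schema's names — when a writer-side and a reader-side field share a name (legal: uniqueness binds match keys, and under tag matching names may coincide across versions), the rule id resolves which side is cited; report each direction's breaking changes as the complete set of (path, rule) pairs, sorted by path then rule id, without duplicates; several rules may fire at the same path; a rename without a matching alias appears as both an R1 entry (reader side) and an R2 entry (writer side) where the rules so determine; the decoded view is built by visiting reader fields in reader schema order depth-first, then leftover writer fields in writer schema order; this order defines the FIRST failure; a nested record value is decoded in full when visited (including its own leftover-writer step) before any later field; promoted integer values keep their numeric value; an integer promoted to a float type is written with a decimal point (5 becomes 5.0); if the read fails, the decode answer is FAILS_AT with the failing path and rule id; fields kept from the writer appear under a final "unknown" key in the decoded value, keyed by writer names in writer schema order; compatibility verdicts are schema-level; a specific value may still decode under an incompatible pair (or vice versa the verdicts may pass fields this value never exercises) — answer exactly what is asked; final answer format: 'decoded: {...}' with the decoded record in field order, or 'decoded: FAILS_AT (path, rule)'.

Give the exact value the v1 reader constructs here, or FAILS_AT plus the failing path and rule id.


decoded: {"audit": {"archived": false, "seq": 0, "age": -2}, "primary": true, "duration": 12, "score": null, "avatar": null, "zip": 40, "price": 1.5}

in Profile below, arrows point writer -> reader
decode (reader v1):
  audit.archived := false
  audit.seq := 0
  audit.age := -2
  primary := true
  duration := 12
  score := null (absent, optional -> null)
  avatar := null (absent, optional -> null)
  zip := 40
  price := 1.5
  => decoded: {"audit": {"archived": false, "seq": 0, "age": -2}, "primary": true, "duration": 12, "score": null, "avatar": null, "zip": 40, "price": 1.5}
remaining Profile differences; none change what is asked:
  field score in record Profile: type float32 changed to bool -> a verdict-level change on Profile — the shown value reads the same
  field price in record Profile: required changed to optional -> a verdict-level change on Profile — the shown value reads the same


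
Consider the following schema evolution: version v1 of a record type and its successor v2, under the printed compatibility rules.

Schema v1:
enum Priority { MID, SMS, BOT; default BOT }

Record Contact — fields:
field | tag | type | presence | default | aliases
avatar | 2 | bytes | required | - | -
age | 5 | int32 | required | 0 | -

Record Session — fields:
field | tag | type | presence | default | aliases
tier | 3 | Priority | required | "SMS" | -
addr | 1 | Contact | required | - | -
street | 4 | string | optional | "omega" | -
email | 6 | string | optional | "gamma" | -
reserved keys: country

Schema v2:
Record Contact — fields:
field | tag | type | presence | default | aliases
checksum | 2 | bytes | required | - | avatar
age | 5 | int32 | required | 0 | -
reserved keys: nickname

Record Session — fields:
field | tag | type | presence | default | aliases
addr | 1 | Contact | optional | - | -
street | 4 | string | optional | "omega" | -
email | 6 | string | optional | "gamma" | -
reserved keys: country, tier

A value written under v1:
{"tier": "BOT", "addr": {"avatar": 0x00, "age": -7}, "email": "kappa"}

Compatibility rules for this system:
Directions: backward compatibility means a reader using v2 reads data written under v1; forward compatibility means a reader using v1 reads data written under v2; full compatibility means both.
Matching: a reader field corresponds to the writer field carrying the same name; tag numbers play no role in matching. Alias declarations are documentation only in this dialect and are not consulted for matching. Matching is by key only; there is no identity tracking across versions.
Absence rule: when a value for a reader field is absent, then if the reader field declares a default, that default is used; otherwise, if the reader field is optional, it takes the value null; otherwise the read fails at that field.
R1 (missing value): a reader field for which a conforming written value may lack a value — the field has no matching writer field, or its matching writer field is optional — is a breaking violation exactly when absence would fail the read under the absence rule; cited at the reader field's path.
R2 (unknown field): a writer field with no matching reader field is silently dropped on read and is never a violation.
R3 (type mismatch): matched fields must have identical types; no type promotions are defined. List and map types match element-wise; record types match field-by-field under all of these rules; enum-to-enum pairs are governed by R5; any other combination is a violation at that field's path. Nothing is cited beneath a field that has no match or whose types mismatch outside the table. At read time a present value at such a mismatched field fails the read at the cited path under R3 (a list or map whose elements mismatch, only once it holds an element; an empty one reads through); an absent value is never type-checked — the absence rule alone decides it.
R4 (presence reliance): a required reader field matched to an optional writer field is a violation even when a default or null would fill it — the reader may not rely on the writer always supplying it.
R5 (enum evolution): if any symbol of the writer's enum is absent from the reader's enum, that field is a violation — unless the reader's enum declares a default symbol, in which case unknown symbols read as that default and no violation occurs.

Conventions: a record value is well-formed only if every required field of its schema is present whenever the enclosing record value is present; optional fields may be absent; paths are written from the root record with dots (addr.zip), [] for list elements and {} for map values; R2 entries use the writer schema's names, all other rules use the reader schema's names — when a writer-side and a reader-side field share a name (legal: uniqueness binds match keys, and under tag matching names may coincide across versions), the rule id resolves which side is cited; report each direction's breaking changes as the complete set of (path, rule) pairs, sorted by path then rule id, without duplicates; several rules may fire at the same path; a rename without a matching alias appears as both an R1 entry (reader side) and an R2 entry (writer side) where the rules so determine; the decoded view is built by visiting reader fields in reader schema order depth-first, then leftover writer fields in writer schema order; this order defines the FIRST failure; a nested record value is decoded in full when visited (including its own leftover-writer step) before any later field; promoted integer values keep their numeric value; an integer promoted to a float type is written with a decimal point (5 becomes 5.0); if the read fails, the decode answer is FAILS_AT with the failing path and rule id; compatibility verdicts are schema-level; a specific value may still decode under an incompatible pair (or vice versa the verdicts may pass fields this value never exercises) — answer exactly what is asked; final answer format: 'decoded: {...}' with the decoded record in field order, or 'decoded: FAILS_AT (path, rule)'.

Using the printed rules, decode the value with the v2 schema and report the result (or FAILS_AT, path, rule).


in Session below, arrows point writer -> reader
migrating the Session value to v2:
  read fails at addr.checksum under R1 (no fill)
  => FAILS_AT (addr.checksum, R1)
checking off the Session differences that do not matter here:
  removed field tier from record Session (its key "tier" joins the reserved list) -> no rule fires on it and the decoded Session view is identical with or without it

decoded: FAILS_AT (addr.checksum, R1)
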